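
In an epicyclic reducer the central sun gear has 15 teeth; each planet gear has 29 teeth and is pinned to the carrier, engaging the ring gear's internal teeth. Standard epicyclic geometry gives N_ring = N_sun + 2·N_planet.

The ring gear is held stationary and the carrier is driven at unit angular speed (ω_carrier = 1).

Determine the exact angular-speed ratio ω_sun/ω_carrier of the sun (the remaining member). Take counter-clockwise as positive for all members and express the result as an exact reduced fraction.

88/15

N_ring = 15 + 2·29 = 73
15(ω_s−ω_c) = −73(ω_r−ω_c),  ω_r=0, ω_c=1
ω_s = 1 − (73/15)(0−1) = 88/15
ω_s/ω_c = 88/15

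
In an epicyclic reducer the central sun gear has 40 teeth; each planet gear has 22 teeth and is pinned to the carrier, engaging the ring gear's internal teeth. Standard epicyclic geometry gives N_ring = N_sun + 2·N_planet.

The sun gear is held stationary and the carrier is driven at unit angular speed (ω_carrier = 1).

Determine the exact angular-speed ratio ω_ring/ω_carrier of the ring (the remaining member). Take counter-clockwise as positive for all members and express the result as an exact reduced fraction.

31/21

N_ring = 40 + 2·22 = 84
40(ω_s−ω_c) = −84(ω_r−ω_c),  ω_s=0, ω_c=1
ω_r = 1 − (40/84)(0−1) = 31/21
ω_r/ω_c = 31/21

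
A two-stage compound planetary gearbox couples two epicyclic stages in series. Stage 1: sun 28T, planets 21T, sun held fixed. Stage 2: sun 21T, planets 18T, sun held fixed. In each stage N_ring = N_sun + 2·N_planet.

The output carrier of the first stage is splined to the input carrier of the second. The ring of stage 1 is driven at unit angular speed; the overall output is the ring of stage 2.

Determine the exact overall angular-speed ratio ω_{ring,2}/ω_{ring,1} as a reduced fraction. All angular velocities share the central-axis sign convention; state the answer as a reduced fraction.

Stage 1: N_ring = 28 + 2·21 = 70
Stage 1: 28(ω_s−ω_c) = −70(ω_r−ω_c),  ω_s=0, ω_r=1
Stage 1: 28(0−ω_c) = −70(1−ω_c)  ⇒  98ω_c = 70  ⇒  ω_c = 5/7
  ⇒ ω_c¹/ω_r¹ = 5/7
Stage 2: N_ring = 21 + 2·18 = 57
Stage 2: 21(ω_s−ω_c) = −57(ω_r−ω_c),  ω_s=0, ω_c=1
Stage 2: ω_r = 1 − (21/57)(0−1) = 26/19
  ⇒ ω_r²/ω_c² = 26/19
Coupling ω_c² = ω_c¹ ⇒ overall = 5/7 × 26/19 = 130/133

130/133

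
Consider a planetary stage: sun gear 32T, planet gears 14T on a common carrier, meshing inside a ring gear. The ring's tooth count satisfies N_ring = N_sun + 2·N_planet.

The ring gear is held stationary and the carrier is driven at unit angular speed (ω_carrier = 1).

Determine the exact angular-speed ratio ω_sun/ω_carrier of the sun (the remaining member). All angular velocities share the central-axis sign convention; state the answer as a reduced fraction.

23/8

N_ring = 32 + 2·14 = 60
32(ω_s−ω_c) = −60(ω_r−ω_c),  ω_r=0, ω_c=1
ω_s = 1 − (60/32)(0−1) = 23/8
ω_s/ω_c = 23/8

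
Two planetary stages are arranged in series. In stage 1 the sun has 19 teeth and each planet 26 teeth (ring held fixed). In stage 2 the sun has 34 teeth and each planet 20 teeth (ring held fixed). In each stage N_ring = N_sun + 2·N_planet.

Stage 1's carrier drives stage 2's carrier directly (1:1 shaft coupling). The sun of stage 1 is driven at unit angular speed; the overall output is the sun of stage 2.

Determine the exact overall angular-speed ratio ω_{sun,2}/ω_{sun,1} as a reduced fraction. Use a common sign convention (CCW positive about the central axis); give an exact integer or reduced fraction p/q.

Stage 1: N_ring = 19 + 2·26 = 71
Stage 1: 19(ω_s−ω_c) = −71(ω_r−ω_c),  ω_r=0, ω_s=1
Stage 1: 19(1−ω_c) = −71(0−ω_c)  ⇒  90ω_c = 19  ⇒  ω_c = 19/90
  ⇒ ω_c¹/ω_s¹ = 19/90
Stage 2: N_ring = 34 + 2·20 = 74
Stage 2: 34(ω_s−ω_c) = −74(ω_r−ω_c),  ω_r=0, ω_c=1
Stage 2: ω_s = 1 − (74/34)(0−1) = 54/17
  ⇒ ω_s²/ω_c² = 54/17
Coupling ω_c² = ω_c¹ ⇒ overall = 19/90 × 54/17 = 57/85

57/85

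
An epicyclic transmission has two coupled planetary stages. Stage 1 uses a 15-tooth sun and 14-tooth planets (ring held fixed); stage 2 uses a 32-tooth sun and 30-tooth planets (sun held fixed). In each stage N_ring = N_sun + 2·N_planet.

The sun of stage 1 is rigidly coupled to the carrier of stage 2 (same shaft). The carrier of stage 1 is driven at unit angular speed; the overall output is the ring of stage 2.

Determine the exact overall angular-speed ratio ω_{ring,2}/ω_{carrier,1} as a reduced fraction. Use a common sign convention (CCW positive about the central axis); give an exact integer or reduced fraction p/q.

1798/345

Stage 1: N_ring = 15 + 2·14 = 43
Stage 1: 15(ω_s−ω_c) = −43(ω_r−ω_c),  ω_r=0, ω_c=1
Stage 1: ω_s = 1 − (43/15)(0−1) = 58/15
  ⇒ ω_s¹/ω_c¹ = 58/15
Stage 2: N_ring = 32 + 2·30 = 92
Stage 2: 32(ω_s−ω_c) = −92(ω_r−ω_c),  ω_s=0, ω_c=1
Stage 2: ω_r = 1 − (32/92)(0−1) = 31/23
  ⇒ ω_r²/ω_c² = 31/23
Coupling ω_c² = ω_s¹ ⇒ overall = 58/15 × 31/23 = 1798/345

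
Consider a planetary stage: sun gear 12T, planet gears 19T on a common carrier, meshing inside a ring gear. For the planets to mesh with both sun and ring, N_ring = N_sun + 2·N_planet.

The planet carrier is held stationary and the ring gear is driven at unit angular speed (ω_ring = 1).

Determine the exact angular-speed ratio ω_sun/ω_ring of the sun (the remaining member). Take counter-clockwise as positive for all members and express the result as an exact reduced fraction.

-25/6

N_ring = 12 + 2·19 = 50
12(ω_s−ω_c) = −50(ω_r−ω_c),  ω_c=0, ω_r=1
ω_s = 0 − (50/12)(1−0) = -25/6
ω_s/ω_r = -25/6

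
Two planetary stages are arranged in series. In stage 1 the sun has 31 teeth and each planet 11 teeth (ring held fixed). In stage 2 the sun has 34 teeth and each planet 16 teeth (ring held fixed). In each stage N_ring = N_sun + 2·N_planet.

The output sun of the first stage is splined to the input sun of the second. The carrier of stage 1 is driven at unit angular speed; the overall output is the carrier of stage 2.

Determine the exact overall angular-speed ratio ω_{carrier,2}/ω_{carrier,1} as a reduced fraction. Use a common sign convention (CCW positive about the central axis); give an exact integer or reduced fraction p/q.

Stage 1: N_ring = 31 + 2·11 = 53
Stage 1: 31(ω_s−ω_c) = −53(ω_r−ω_c),  ω_r=0, ω_c=1
Stage 1: ω_s = 1 − (53/31)(0−1) = 84/31
  ⇒ ω_s¹/ω_c¹ = 84/31
Stage 2: N_ring = 34 + 2·16 = 66
Stage 2: 34(ω_s−ω_c) = −66(ω_r−ω_c),  ω_r=0, ω_s=1
Stage 2: 34(1−ω_c) = −66(0−ω_c)  ⇒  100ω_c = 34  ⇒  ω_c = 17/50
  ⇒ ω_c²/ω_s² = 17/50
Coupling ω_s² = ω_s¹ ⇒ overall = 84/31 × 17/50 = 714/775

714/775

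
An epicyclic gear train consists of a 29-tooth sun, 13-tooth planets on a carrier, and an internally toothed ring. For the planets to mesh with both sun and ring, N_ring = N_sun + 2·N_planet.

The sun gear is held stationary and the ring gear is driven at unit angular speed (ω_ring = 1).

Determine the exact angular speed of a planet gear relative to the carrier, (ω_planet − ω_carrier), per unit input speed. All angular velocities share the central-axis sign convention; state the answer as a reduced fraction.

N_ring = 29 + 2·13 = 55
29(ω_s−ω_c) = −55(ω_r−ω_c),  ω_s=0, ω_r=1
29(0−ω_c) = −55(1−ω_c)  ⇒  84ω_c = 55  ⇒  ω_c = 55/84
sun–planet: 29·(0−55/84) = −13·(ω_p−ω_c)  ⇒  ω_p−ω_c = −(29/13)·(-55/84) = 1595/1092

1595/1092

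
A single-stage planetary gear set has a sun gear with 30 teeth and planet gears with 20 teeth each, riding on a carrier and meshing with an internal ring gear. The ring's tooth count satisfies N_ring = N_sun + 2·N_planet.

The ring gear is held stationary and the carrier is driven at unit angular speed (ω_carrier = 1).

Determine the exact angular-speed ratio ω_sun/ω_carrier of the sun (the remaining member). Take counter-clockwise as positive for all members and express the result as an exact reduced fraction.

N_ring = 30 + 2·20 = 70
30(ω_s−ω_c) = −70(ω_r−ω_c),  ω_r=0, ω_c=1
ω_s = 1 − (70/30)(0−1) = 10/3
ω_s/ω_c = 10/3

10/3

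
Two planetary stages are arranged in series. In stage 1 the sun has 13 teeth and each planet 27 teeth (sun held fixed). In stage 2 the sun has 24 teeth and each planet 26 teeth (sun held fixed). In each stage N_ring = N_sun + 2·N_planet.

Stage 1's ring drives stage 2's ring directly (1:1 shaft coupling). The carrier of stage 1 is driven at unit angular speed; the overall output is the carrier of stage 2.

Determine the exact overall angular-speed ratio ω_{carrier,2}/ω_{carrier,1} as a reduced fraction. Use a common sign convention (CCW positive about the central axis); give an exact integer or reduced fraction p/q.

Stage 1: N_ring = 13 + 2·27 = 67
Stage 1: 13(ω_s−ω_c) = −67(ω_r−ω_c),  ω_s=0, ω_c=1
Stage 1: ω_r = 1 − (13/67)(0−1) = 80/67
  ⇒ ω_r¹/ω_c¹ = 80/67
Stage 2: N_ring = 24 + 2·26 = 76
Stage 2: 24(ω_s−ω_c) = −76(ω_r−ω_c),  ω_s=0, ω_r=1
Stage 2: 24(0−ω_c) = −76(1−ω_c)  ⇒  100ω_c = 76  ⇒  ω_c = 19/25
  ⇒ ω_c²/ω_r² = 19/25
Coupling ω_r² = ω_r¹ ⇒ overall = 80/67 × 19/25 = 304/335

304/335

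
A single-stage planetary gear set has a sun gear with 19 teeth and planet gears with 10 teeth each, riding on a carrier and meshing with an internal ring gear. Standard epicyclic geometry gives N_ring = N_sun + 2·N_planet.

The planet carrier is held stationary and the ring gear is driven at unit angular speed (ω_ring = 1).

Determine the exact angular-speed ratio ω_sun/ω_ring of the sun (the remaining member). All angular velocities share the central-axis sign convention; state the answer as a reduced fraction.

N_ring = 19 + 2·10 = 39
19(ω_s−ω_c) = −39(ω_r−ω_c),  ω_c=0, ω_r=1
ω_s = 0 − (39/19)(1−0) = -39/19
ω_s/ω_r = -39/19

-39/19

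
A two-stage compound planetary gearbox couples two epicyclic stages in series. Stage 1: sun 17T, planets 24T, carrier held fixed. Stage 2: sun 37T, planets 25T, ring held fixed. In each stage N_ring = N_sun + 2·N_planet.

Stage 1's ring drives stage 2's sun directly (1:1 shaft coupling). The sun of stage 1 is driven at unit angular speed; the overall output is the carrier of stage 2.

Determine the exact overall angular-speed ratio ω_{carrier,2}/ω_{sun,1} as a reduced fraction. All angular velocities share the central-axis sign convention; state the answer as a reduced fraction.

Stage 1: N_ring = 17 + 2·24 = 65
Stage 1: 17(ω_s−ω_c) = −65(ω_r−ω_c),  ω_c=0, ω_s=1
Stage 1: ω_r = 0 − (17/65)(1−0) = -17/65
  ⇒ ω_r¹/ω_s¹ = -17/65
Stage 2: N_ring = 37 + 2·25 = 87
Stage 2: 37(ω_s−ω_c) = −87(ω_r−ω_c),  ω_r=0, ω_s=1
Stage 2: 37(1−ω_c) = −87(0−ω_c)  ⇒  124ω_c = 37  ⇒  ω_c = 37/124
  ⇒ ω_c²/ω_s² = 37/124
Coupling ω_s² = ω_r¹ ⇒ overall = -17/65 × 37/124 = -629/8060

-629/8060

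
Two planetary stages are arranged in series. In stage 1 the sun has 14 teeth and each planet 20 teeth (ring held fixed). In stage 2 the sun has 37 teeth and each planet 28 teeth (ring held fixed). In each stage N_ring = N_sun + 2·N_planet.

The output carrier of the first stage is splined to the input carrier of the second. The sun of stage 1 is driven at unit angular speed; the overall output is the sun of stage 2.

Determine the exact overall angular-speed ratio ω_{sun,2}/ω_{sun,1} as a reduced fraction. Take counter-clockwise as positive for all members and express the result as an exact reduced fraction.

Stage 1: N_ring = 14 + 2·20 = 54
Stage 1: 14(ω_s−ω_c) = −54(ω_r−ω_c),  ω_r=0, ω_s=1
Stage 1: 14(1−ω_c) = −54(0−ω_c)  ⇒  68ω_c = 14  ⇒  ω_c = 7/34
  ⇒ ω_c¹/ω_s¹ = 7/34
Stage 2: N_ring = 37 + 2·28 = 93
Stage 2: 37(ω_s−ω_c) = −93(ω_r−ω_c),  ω_r=0, ω_c=1
Stage 2: ω_s = 1 − (93/37)(0−1) = 130/37
  ⇒ ω_s²/ω_c² = 130/37
Coupling ω_c² = ω_c¹ ⇒ overall = 7/34 × 130/37 = 455/629

455/629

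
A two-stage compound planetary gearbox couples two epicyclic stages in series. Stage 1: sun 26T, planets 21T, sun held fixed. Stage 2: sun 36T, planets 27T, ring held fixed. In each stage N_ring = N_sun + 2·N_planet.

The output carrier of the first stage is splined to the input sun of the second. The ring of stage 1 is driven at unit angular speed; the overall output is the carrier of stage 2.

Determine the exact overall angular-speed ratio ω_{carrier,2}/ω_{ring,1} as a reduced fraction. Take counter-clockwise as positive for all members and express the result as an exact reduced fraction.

Stage 1: N_ring = 26 + 2·21 = 68
Stage 1: 26(ω_s−ω_c) = −68(ω_r−ω_c),  ω_s=0, ω_r=1
Stage 1: 26(0−ω_c) = −68(1−ω_c)  ⇒  94ω_c = 68  ⇒  ω_c = 34/47
  ⇒ ω_c¹/ω_r¹ = 34/47
Stage 2: N_ring = 36 + 2·27 = 90
Stage 2: 36(ω_s−ω_c) = −90(ω_r−ω_c),  ω_r=0, ω_s=1
Stage 2: 36(1−ω_c) = −90(0−ω_c)  ⇒  126ω_c = 36  ⇒  ω_c = 2/7
  ⇒ ω_c²/ω_s² = 2/7
Coupling ω_s² = ω_c¹ ⇒ overall = 34/47 × 2/7 = 68/329

68/329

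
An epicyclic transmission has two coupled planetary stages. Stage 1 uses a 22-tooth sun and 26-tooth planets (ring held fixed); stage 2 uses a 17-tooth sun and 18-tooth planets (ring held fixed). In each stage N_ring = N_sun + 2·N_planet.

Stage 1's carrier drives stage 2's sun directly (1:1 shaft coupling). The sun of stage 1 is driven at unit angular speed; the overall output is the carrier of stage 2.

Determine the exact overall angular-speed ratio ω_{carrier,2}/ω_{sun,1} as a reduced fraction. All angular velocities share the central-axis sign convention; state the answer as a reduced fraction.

187/3360

Stage 1: N_ring = 22 + 2·26 = 74
Stage 1: 22(ω_s−ω_c) = −74(ω_r−ω_c),  ω_r=0, ω_s=1
Stage 1: 22(1−ω_c) = −74(0−ω_c)  ⇒  96ω_c = 22  ⇒  ω_c = 11/48
  ⇒ ω_c¹/ω_s¹ = 11/48
Stage 2: N_ring = 17 + 2·18 = 53
Stage 2: 17(ω_s−ω_c) = −53(ω_r−ω_c),  ω_r=0, ω_s=1
Stage 2: 17(1−ω_c) = −53(0−ω_c)  ⇒  70ω_c = 17  ⇒  ω_c = 17/70
  ⇒ ω_c²/ω_s² = 17/70
Coupling ω_s² = ω_c¹ ⇒ overall = 11/48 × 17/70 = 187/3360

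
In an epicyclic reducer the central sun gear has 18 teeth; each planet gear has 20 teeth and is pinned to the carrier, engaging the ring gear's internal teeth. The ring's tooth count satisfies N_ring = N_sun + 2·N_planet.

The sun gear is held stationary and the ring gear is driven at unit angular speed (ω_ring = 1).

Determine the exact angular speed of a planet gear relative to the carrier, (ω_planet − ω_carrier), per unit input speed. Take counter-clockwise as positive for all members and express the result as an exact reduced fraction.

261/380

N_ring = 18 + 2·20 = 58
18(ω_s−ω_c) = −58(ω_r−ω_c),  ω_s=0, ω_r=1
18(0−ω_c) = −58(1−ω_c)  ⇒  76ω_c = 58  ⇒  ω_c = 29/38
sun–planet: 18·(0−29/38) = −20·(ω_p−ω_c)  ⇒  ω_p−ω_c = −(18/20)·(-29/38) = 261/380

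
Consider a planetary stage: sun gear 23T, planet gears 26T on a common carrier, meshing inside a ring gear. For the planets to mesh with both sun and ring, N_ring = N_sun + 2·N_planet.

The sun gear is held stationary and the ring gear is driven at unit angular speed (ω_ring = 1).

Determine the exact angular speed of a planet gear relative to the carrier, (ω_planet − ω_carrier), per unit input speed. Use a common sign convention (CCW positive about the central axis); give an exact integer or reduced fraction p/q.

1725/2548

N_ring = 23 + 2·26 = 75
23(ω_s−ω_c) = −75(ω_r−ω_c),  ω_s=0, ω_r=1
23(0−ω_c) = −75(1−ω_c)  ⇒  98ω_c = 75  ⇒  ω_c = 75/98
sun–planet: 23·(0−75/98) = −26·(ω_p−ω_c)  ⇒  ω_p−ω_c = −(23/26)·(-75/98) = 1725/2548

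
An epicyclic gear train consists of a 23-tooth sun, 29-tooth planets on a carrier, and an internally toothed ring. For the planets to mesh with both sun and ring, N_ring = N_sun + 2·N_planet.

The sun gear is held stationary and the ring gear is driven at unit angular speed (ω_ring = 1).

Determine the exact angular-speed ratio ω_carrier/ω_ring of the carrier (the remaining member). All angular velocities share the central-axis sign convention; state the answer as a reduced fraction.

81/104

N_ring = 23 + 2·29 = 81
23(ω_s−ω_c) = −81(ω_r−ω_c),  ω_s=0, ω_r=1
23(0−ω_c) = −81(1−ω_c)  ⇒  104ω_c = 81  ⇒  ω_c = 81/104
ω_c/ω_r = 81/104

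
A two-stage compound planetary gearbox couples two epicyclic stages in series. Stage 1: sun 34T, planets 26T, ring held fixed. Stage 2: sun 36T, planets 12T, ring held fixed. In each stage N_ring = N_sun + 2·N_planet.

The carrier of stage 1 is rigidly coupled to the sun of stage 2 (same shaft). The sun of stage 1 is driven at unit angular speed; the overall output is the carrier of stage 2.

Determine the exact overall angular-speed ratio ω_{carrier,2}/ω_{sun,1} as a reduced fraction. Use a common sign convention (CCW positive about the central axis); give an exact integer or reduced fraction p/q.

Stage 1: N_ring = 34 + 2·26 = 86
Stage 1: 34(ω_s−ω_c) = −86(ω_r−ω_c),  ω_r=0, ω_s=1
Stage 1: 34(1−ω_c) = −86(0−ω_c)  ⇒  120ω_c = 34  ⇒  ω_c = 17/60
  ⇒ ω_c¹/ω_s¹ = 17/60
Stage 2: N_ring = 36 + 2·12 = 60
Stage 2: 36(ω_s−ω_c) = −60(ω_r−ω_c),  ω_r=0, ω_s=1
Stage 2: 36(1−ω_c) = −60(0−ω_c)  ⇒  96ω_c = 36  ⇒  ω_c = 3/8
  ⇒ ω_c²/ω_s² = 3/8
Coupling ω_s² = ω_c¹ ⇒ overall = 17/60 × 3/8 = 17/160

17/160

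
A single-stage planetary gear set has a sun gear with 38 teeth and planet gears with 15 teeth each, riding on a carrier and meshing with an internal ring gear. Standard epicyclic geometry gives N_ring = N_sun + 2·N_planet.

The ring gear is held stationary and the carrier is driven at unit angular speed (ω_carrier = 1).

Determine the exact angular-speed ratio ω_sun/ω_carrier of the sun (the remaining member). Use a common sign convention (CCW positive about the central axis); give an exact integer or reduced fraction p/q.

53/19

N_ring = 38 + 2·15 = 68
38(ω_s−ω_c) = −68(ω_r−ω_c),  ω_r=0, ω_c=1
ω_s = 1 − (68/38)(0−1) = 53/19
ω_s/ω_c = 53/19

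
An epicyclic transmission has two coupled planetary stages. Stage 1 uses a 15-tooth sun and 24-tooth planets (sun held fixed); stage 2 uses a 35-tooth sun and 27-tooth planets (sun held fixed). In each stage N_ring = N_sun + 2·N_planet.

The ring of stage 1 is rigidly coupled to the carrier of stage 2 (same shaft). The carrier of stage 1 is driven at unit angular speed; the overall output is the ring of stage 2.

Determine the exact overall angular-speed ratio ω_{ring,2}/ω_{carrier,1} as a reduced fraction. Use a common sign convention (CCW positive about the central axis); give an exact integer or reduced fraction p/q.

Stage 1: N_ring = 15 + 2·24 = 63
Stage 1: 15(ω_s−ω_c) = −63(ω_r−ω_c),  ω_s=0, ω_c=1
Stage 1: ω_r = 1 − (15/63)(0−1) = 26/21
  ⇒ ω_r¹/ω_c¹ = 26/21
Stage 2: N_ring = 35 + 2·27 = 89
Stage 2: 35(ω_s−ω_c) = −89(ω_r−ω_c),  ω_s=0, ω_c=1
Stage 2: ω_r = 1 − (35/89)(0−1) = 124/89
  ⇒ ω_r²/ω_c² = 124/89
Coupling ω_c² = ω_r¹ ⇒ overall = 26/21 × 124/89 = 3224/1869

3224/1869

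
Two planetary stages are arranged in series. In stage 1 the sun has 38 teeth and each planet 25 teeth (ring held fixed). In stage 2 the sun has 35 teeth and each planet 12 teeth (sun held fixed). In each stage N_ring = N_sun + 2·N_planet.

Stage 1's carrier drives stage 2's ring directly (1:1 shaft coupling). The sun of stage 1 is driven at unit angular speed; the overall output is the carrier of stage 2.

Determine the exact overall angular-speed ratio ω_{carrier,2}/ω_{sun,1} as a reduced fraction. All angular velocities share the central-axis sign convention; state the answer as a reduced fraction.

1121/5922

Stage 1: N_ring = 38 + 2·25 = 88
Stage 1: 38(ω_s−ω_c) = −88(ω_r−ω_c),  ω_r=0, ω_s=1
Stage 1: 38(1−ω_c) = −88(0−ω_c)  ⇒  126ω_c = 38  ⇒  ω_c = 19/63
  ⇒ ω_c¹/ω_s¹ = 19/63
Stage 2: N_ring = 35 + 2·12 = 59
Stage 2: 35(ω_s−ω_c) = −59(ω_r−ω_c),  ω_s=0, ω_r=1
Stage 2: 35(0−ω_c) = −59(1−ω_c)  ⇒  94ω_c = 59  ⇒  ω_c = 59/94
  ⇒ ω_c²/ω_r² = 59/94
Coupling ω_r² = ω_c¹ ⇒ overall = 19/63 × 59/94 = 1121/5922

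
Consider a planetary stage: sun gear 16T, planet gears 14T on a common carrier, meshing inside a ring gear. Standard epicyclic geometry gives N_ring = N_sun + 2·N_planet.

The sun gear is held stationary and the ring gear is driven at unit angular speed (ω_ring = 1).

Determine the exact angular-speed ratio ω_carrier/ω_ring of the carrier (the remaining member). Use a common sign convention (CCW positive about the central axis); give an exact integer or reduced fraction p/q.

11/15

N_ring = 16 + 2·14 = 44
16(ω_s−ω_c) = −44(ω_r−ω_c),  ω_s=0, ω_r=1
16(0−ω_c) = −44(1−ω_c)  ⇒  60ω_c = 44  ⇒  ω_c = 11/15
ω_c/ω_r = 11/15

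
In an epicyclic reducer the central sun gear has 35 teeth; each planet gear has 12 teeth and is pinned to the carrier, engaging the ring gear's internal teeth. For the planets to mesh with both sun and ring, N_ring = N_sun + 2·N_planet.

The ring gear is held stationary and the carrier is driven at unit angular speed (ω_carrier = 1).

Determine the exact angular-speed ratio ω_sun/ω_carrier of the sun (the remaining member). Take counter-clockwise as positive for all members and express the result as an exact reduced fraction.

94/35

N_ring = 35 + 2·12 = 59
35(ω_s−ω_c) = −59(ω_r−ω_c),  ω_r=0, ω_c=1
ω_s = 1 − (59/35)(0−1) = 94/35
ω_s/ω_c = 94/35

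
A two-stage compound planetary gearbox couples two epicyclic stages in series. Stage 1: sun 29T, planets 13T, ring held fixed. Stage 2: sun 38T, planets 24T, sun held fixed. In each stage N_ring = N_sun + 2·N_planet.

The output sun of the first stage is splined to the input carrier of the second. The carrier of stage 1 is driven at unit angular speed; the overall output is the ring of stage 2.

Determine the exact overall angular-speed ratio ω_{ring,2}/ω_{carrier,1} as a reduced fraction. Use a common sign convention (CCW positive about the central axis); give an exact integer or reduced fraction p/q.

Stage 1: N_ring = 29 + 2·13 = 55
Stage 1: 29(ω_s−ω_c) = −55(ω_r−ω_c),  ω_r=0, ω_c=1
Stage 1: ω_s = 1 − (55/29)(0−1) = 84/29
  ⇒ ω_s¹/ω_c¹ = 84/29
Stage 2: N_ring = 38 + 2·24 = 86
Stage 2: 38(ω_s−ω_c) = −86(ω_r−ω_c),  ω_s=0, ω_c=1
Stage 2: ω_r = 1 − (38/86)(0−1) = 62/43
  ⇒ ω_r²/ω_c² = 62/43
Coupling ω_c² = ω_s¹ ⇒ overall = 84/29 × 62/43 = 5208/1247

5208/1247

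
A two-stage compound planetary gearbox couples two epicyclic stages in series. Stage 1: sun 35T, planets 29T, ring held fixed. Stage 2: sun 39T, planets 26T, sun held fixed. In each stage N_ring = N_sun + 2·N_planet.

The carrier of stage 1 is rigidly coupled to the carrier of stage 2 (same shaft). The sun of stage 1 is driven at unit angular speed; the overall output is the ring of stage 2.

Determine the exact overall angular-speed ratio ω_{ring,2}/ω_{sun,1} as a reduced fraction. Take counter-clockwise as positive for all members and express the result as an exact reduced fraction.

Stage 1: N_ring = 35 + 2·29 = 93
Stage 1: 35(ω_s−ω_c) = −93(ω_r−ω_c),  ω_r=0, ω_s=1
Stage 1: 35(1−ω_c) = −93(0−ω_c)  ⇒  128ω_c = 35  ⇒  ω_c = 35/128
  ⇒ ω_c¹/ω_s¹ = 35/128
Stage 2: N_ring = 39 + 2·26 = 91
Stage 2: 39(ω_s−ω_c) = −91(ω_r−ω_c),  ω_s=0, ω_c=1
Stage 2: ω_r = 1 − (39/91)(0−1) = 10/7
  ⇒ ω_r²/ω_c² = 10/7
Coupling ω_c² = ω_c¹ ⇒ overall = 35/128 × 10/7 = 25/64

25/64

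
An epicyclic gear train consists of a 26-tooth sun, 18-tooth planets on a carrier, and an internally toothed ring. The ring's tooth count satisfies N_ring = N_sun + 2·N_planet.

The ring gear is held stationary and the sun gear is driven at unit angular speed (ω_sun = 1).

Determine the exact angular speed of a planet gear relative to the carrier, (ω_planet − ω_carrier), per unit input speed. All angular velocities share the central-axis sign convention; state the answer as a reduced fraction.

-403/396

N_ring = 26 + 2·18 = 62
26(ω_s−ω_c) = −62(ω_r−ω_c),  ω_r=0, ω_s=1
26(1−ω_c) = −62(0−ω_c)  ⇒  88ω_c = 26  ⇒  ω_c = 13/44
sun–planet: 26·(1−13/44) = −18·(ω_p−ω_c)  ⇒  ω_p−ω_c = −(26/18)·(31/44) = -403/396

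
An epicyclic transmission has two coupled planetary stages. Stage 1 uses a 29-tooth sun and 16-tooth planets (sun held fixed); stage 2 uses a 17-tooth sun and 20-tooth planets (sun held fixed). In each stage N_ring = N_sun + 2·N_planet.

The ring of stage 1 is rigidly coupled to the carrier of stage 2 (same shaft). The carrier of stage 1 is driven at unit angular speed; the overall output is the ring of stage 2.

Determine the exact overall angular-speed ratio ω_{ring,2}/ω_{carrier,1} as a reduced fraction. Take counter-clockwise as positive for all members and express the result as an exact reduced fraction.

Stage 1: N_ring = 29 + 2·16 = 61
Stage 1: 29(ω_s−ω_c) = −61(ω_r−ω_c),  ω_s=0, ω_c=1
Stage 1: ω_r = 1 − (29/61)(0−1) = 90/61
  ⇒ ω_r¹/ω_c¹ = 90/61
Stage 2: N_ring = 17 + 2·20 = 57
Stage 2: 17(ω_s−ω_c) = −57(ω_r−ω_c),  ω_s=0, ω_c=1
Stage 2: ω_r = 1 − (17/57)(0−1) = 74/57
  ⇒ ω_r²/ω_c² = 74/57
Coupling ω_c² = ω_r¹ ⇒ overall = 90/61 × 74/57 = 2220/1159

2220/1159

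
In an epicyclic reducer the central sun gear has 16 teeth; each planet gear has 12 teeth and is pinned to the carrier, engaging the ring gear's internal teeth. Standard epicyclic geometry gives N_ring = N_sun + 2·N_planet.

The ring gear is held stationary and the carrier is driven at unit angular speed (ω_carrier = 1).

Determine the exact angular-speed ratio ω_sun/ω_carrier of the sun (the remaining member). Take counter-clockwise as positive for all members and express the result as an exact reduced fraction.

N_ring = 16 + 2·12 = 40
16(ω_s−ω_c) = −40(ω_r−ω_c),  ω_r=0, ω_c=1
ω_s = 1 − (40/16)(0−1) = 7/2
ω_s/ω_c = 7/2

7/2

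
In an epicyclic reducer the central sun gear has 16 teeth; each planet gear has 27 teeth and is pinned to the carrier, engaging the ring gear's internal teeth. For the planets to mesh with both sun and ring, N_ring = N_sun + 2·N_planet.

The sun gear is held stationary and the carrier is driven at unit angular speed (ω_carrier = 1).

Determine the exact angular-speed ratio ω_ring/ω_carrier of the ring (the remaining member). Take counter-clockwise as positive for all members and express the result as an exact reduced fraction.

N_ring = 16 + 2·27 = 70
16(ω_s−ω_c) = −70(ω_r−ω_c),  ω_s=0, ω_c=1
ω_r = 1 − (16/70)(0−1) = 43/35
ω_r/ω_c = 43/35

43/35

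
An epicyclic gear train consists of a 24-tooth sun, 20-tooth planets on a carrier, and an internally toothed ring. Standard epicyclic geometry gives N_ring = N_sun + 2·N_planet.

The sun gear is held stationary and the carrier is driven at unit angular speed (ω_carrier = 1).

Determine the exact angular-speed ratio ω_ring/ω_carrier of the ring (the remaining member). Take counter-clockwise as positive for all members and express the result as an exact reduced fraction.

N_ring = 24 + 2·20 = 64
24(ω_s−ω_c) = −64(ω_r−ω_c),  ω_s=0, ω_c=1
ω_r = 1 − (24/64)(0−1) = 11/8
ω_r/ω_c = 11/8

11/8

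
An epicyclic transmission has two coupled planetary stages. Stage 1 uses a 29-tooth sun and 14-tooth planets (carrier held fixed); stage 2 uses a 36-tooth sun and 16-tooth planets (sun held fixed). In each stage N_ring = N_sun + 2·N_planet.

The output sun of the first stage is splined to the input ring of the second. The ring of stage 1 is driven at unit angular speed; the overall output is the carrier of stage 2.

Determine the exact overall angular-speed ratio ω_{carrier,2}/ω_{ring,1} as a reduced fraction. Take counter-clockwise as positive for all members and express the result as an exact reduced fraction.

Stage 1: N_ring = 29 + 2·14 = 57
Stage 1: 29(ω_s−ω_c) = −57(ω_r−ω_c),  ω_c=0, ω_r=1
Stage 1: ω_s = 0 − (57/29)(1−0) = -57/29
  ⇒ ω_s¹/ω_r¹ = -57/29
Stage 2: N_ring = 36 + 2·16 = 68
Stage 2: 36(ω_s−ω_c) = −68(ω_r−ω_c),  ω_s=0, ω_r=1
Stage 2: 36(0−ω_c) = −68(1−ω_c)  ⇒  104ω_c = 68  ⇒  ω_c = 17/26
  ⇒ ω_c²/ω_r² = 17/26
Coupling ω_r² = ω_s¹ ⇒ overall = -57/29 × 17/26 = -969/754

-969/754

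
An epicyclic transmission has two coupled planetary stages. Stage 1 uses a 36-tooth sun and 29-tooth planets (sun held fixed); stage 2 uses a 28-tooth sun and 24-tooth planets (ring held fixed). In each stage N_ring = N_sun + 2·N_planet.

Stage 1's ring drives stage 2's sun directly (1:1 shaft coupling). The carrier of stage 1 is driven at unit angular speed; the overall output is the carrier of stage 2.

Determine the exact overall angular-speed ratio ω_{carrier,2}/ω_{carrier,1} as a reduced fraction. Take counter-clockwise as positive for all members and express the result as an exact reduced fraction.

Stage 1: N_ring = 36 + 2·29 = 94
Stage 1: 36(ω_s−ω_c) = −94(ω_r−ω_c),  ω_s=0, ω_c=1
Stage 1: ω_r = 1 − (36/94)(0−1) = 65/47
  ⇒ ω_r¹/ω_c¹ = 65/47
Stage 2: N_ring = 28 + 2·24 = 76
Stage 2: 28(ω_s−ω_c) = −76(ω_r−ω_c),  ω_r=0, ω_s=1
Stage 2: 28(1−ω_c) = −76(0−ω_c)  ⇒  104ω_c = 28  ⇒  ω_c = 7/26
  ⇒ ω_c²/ω_s² = 7/26
Coupling ω_s² = ω_r¹ ⇒ overall = 65/47 × 7/26 = 35/94

35/94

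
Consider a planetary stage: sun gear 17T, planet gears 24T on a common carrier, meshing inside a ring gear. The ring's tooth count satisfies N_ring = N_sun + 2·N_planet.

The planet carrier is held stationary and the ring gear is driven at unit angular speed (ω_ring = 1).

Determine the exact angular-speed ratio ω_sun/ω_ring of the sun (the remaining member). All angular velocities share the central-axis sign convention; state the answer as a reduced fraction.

-65/17

N_ring = 17 + 2·24 = 65
17(ω_s−ω_c) = −65(ω_r−ω_c),  ω_c=0, ω_r=1
ω_s = 0 − (65/17)(1−0) = -65/17
ω_s/ω_r = -65/17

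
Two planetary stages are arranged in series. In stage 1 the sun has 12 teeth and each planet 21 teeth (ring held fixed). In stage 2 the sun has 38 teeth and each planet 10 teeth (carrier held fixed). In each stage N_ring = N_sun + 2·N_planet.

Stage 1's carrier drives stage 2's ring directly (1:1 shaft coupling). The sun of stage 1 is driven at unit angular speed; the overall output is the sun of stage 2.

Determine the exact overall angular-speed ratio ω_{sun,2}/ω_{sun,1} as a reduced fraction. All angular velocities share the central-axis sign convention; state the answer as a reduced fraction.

-58/209

Stage 1: N_ring = 12 + 2·21 = 54
Stage 1: 12(ω_s−ω_c) = −54(ω_r−ω_c),  ω_r=0, ω_s=1
Stage 1: 12(1−ω_c) = −54(0−ω_c)  ⇒  66ω_c = 12  ⇒  ω_c = 2/11
  ⇒ ω_c¹/ω_s¹ = 2/11
Stage 2: N_ring = 38 + 2·10 = 58
Stage 2: 38(ω_s−ω_c) = −58(ω_r−ω_c),  ω_c=0, ω_r=1
Stage 2: ω_s = 0 − (58/38)(1−0) = -29/19
  ⇒ ω_s²/ω_r² = -29/19
Coupling ω_r² = ω_c¹ ⇒ overall = 2/11 × -29/19 = -58/209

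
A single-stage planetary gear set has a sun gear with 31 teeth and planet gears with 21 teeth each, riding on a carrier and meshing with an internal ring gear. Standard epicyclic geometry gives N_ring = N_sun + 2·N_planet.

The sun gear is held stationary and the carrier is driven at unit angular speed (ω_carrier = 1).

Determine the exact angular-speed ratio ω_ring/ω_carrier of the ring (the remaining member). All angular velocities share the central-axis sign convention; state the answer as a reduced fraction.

104/73

N_ring = 31 + 2·21 = 73
31(ω_s−ω_c) = −73(ω_r−ω_c),  ω_s=0, ω_c=1
ω_r = 1 − (31/73)(0−1) = 104/73
ω_r/ω_c = 104/73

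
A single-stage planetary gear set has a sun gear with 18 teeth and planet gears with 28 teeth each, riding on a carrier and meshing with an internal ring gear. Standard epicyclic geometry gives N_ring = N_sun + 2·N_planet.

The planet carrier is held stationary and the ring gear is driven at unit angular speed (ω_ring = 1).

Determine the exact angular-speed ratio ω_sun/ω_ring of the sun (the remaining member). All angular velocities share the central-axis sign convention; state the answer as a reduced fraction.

-37/9

N_ring = 18 + 2·28 = 74
18(ω_s−ω_c) = −74(ω_r−ω_c),  ω_c=0, ω_r=1
ω_s = 0 − (74/18)(1−0) = -37/9
ω_s/ω_r = -37/9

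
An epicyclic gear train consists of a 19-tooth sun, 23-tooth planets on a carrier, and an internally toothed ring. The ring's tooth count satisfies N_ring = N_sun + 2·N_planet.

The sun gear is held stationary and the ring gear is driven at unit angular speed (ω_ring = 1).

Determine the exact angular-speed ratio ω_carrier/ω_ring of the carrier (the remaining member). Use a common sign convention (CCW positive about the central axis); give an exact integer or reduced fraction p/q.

N_ring = 19 + 2·23 = 65
19(ω_s−ω_c) = −65(ω_r−ω_c),  ω_s=0, ω_r=1
19(0−ω_c) = −65(1−ω_c)  ⇒  84ω_c = 65  ⇒  ω_c = 65/84
ω_c/ω_r = 65/84

65/84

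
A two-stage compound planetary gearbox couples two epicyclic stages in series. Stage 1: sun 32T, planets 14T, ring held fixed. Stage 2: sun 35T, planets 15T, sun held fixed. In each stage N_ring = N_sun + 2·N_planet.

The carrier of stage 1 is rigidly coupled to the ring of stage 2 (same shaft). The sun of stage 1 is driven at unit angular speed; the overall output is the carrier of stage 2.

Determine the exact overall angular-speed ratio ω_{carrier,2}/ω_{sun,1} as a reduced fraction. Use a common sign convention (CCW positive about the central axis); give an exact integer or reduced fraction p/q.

Stage 1: N_ring = 32 + 2·14 = 60
Stage 1: 32(ω_s−ω_c) = −60(ω_r−ω_c),  ω_r=0, ω_s=1
Stage 1: 32(1−ω_c) = −60(0−ω_c)  ⇒  92ω_c = 32  ⇒  ω_c = 8/23
  ⇒ ω_c¹/ω_s¹ = 8/23
Stage 2: N_ring = 35 + 2·15 = 65
Stage 2: 35(ω_s−ω_c) = −65(ω_r−ω_c),  ω_s=0, ω_r=1
Stage 2: 35(0−ω_c) = −65(1−ω_c)  ⇒  100ω_c = 65  ⇒  ω_c = 13/20
  ⇒ ω_c²/ω_r² = 13/20
Coupling ω_r² = ω_c¹ ⇒ overall = 8/23 × 13/20 = 26/115

26/115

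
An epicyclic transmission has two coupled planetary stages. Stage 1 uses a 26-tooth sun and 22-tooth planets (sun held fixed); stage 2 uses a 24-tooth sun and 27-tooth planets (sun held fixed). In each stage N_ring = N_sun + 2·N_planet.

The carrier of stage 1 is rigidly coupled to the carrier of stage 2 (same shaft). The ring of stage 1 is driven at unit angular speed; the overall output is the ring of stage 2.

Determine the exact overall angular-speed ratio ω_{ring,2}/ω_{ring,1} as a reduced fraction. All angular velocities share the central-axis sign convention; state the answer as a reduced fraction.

Stage 1: N_ring = 26 + 2·22 = 70
Stage 1: 26(ω_s−ω_c) = −70(ω_r−ω_c),  ω_s=0, ω_r=1
Stage 1: 26(0−ω_c) = −70(1−ω_c)  ⇒  96ω_c = 70  ⇒  ω_c = 35/48
  ⇒ ω_c¹/ω_r¹ = 35/48
Stage 2: N_ring = 24 + 2·27 = 78
Stage 2: 24(ω_s−ω_c) = −78(ω_r−ω_c),  ω_s=0, ω_c=1
Stage 2: ω_r = 1 − (24/78)(0−1) = 17/13
  ⇒ ω_r²/ω_c² = 17/13
Coupling ω_c² = ω_c¹ ⇒ overall = 35/48 × 17/13 = 595/624

595/624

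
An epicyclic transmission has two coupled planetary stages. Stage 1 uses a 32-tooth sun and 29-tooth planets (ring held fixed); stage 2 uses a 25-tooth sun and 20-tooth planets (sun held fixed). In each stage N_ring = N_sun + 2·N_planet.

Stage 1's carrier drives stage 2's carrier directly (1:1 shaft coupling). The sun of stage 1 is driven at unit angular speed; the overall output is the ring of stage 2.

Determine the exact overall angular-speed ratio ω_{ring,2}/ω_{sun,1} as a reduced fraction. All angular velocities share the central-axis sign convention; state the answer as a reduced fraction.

288/793

Stage 1: N_ring = 32 + 2·29 = 90
Stage 1: 32(ω_s−ω_c) = −90(ω_r−ω_c),  ω_r=0, ω_s=1
Stage 1: 32(1−ω_c) = −90(0−ω_c)  ⇒  122ω_c = 32  ⇒  ω_c = 16/61
  ⇒ ω_c¹/ω_s¹ = 16/61
Stage 2: N_ring = 25 + 2·20 = 65
Stage 2: 25(ω_s−ω_c) = −65(ω_r−ω_c),  ω_s=0, ω_c=1
Stage 2: ω_r = 1 − (25/65)(0−1) = 18/13
  ⇒ ω_r²/ω_c² = 18/13
Coupling ω_c² = ω_c¹ ⇒ overall = 16/61 × 18/13 = 288/793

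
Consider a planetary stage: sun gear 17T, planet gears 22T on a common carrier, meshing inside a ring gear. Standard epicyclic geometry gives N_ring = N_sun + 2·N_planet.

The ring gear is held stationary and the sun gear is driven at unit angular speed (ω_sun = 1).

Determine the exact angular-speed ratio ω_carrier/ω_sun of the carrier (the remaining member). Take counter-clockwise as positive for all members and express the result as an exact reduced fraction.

17/78

N_ring = 17 + 2·22 = 61
17(ω_s−ω_c) = −61(ω_r−ω_c),  ω_r=0, ω_s=1
17(1−ω_c) = −61(0−ω_c)  ⇒  78ω_c = 17  ⇒  ω_c = 17/78
ω_c/ω_s = 17/78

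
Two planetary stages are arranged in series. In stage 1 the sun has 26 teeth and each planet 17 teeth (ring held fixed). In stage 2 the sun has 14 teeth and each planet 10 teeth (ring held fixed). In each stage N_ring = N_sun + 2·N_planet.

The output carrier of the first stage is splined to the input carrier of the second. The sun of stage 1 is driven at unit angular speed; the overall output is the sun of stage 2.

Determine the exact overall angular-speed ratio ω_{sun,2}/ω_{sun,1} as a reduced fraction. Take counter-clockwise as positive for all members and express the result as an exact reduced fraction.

312/301

Stage 1: N_ring = 26 + 2·17 = 60
Stage 1: 26(ω_s−ω_c) = −60(ω_r−ω_c),  ω_r=0, ω_s=1
Stage 1: 26(1−ω_c) = −60(0−ω_c)  ⇒  86ω_c = 26  ⇒  ω_c = 13/43
  ⇒ ω_c¹/ω_s¹ = 13/43
Stage 2: N_ring = 14 + 2·10 = 34
Stage 2: 14(ω_s−ω_c) = −34(ω_r−ω_c),  ω_r=0, ω_c=1
Stage 2: ω_s = 1 − (34/14)(0−1) = 24/7
  ⇒ ω_s²/ω_c² = 24/7
Coupling ω_c² = ω_c¹ ⇒ overall = 13/43 × 24/7 = 312/301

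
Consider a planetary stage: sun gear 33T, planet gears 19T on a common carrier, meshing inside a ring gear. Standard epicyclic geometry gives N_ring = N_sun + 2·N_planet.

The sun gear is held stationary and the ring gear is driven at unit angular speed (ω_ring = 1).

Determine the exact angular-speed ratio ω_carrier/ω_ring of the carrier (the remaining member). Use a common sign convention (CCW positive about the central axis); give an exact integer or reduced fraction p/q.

N_ring = 33 + 2·19 = 71
33(ω_s−ω_c) = −71(ω_r−ω_c),  ω_s=0, ω_r=1
33(0−ω_c) = −71(1−ω_c)  ⇒  104ω_c = 71  ⇒  ω_c = 71/104
ω_c/ω_r = 71/104

71/104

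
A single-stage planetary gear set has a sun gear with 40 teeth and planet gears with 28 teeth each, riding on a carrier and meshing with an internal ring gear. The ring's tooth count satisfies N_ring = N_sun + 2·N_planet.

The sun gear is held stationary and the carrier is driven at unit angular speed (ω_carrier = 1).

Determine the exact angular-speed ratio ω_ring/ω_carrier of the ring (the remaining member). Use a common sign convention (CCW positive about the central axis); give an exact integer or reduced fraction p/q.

17/12

N_ring = 40 + 2·28 = 96
40(ω_s−ω_c) = −96(ω_r−ω_c),  ω_s=0, ω_c=1
ω_r = 1 − (40/96)(0−1) = 17/12
ω_r/ω_c = 17/12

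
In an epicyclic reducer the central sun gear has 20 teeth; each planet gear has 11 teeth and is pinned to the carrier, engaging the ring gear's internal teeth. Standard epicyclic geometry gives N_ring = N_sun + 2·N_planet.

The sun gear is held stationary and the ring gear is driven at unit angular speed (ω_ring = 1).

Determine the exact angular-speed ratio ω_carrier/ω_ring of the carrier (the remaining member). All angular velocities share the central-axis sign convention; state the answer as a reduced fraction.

N_ring = 20 + 2·11 = 42
20(ω_s−ω_c) = −42(ω_r−ω_c),  ω_s=0, ω_r=1
20(0−ω_c) = −42(1−ω_c)  ⇒  62ω_c = 42  ⇒  ω_c = 21/31
ω_c/ω_r = 21/31

21/31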